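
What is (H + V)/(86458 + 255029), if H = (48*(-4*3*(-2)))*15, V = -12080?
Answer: 5200/341487 ≈ 0.015228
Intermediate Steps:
H = 17280 (H = (48*(-12*(-2)))*15 = (48*24)*15 = 1152*15 = 17280)
(H + V)/(86458 + 255029) = (17280 - 12080)/(86458 + 255029) = 5200/341487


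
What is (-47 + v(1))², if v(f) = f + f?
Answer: 2025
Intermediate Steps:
v(f) = 2*f
(-47 + v(1))² = (-47 + 2*1)² = (-47 + 2)² = (-45)² = 2025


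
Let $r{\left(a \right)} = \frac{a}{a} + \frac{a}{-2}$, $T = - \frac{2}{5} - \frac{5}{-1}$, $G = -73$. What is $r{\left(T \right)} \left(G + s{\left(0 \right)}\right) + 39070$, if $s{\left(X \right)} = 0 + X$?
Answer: $\frac{391649}{10} \approx 39165.0$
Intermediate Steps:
$T = \frac{23}{5}$ ($T = \left(-2\right) \frac{1}{5} - -5 = - \frac{2}{5} + 5 = \frac{23}{5} \approx 4.6$)
$r{\left(a \right)} = 1 - \frac{a}{2}$ ($r{\left(a \right)} = 1 + a \left(- \frac{1}{2}\right) = 1 - \frac{a}{2}$)
$s{\left(X \right)} = X$
$r{\left(T \right)} \left(G + s{\left(0 \right)}\right) + 39070 = \left(1 - \frac{23}{10}\right) \left(-73 + 0\right) + 39070 = \left(1 - \frac{23}{10}\right) \left(-73\right) + 39070 = \left(- \frac{13}{10}\right) \left(-73\right) + 39070 = \frac{949}{10} + 39070 = \frac{391649}{10}$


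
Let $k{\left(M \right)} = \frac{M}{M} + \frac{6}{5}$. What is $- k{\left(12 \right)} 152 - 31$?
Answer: $- \frac{1827}{5} \approx -365.4$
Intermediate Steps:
$k{\left(M \right)} = \frac{11}{5}$ ($k{\left(M \right)} = 1 + 6 \cdot \frac{1}{5} = 1 + \frac{6}{5} = \frac{11}{5}$)
$- k{\left(12 \right)} 152 - 31 = \left(-1\right) \frac{11}{5} \cdot 152 - 31 = \left(- \frac{11}{5}\right) 152 - 31 = - \frac{1672}{5} - 31 = - \frac{1827}{5}$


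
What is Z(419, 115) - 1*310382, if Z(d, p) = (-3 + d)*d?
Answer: -136078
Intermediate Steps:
Z(d, p) = d*(-3 + d)
Z(419, 115) - 1*310382 = 419*(-3 + 419) - 1*310382 = 419*416 - 310382 = 174304 - 310382 = -136078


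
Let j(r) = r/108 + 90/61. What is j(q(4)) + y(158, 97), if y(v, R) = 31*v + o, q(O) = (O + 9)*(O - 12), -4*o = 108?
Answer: 8023381/1647 ≈ 4871.5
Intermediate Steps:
o = -27 (o = -¼*108 = -27)
q(O) = (-12 + O)*(9 + O) (q(O) = (9 + O)*(-12 + O) = (-12 + O)*(9 + O))
y(v, R) = -27 + 31*v (y(v, R) = 31*v - 27 = -27 + 31*v)
j(r) = 90/61 + r/108 (j(r) = r*(1/108) + 90*(1/61) = r/108 + 90/61 = 90/61 + r/108)
j(q(4)) + y(158, 97) = (90/61 + (-108 + 4² - 3*4)/108) + (-27 + 31*158) = (90/61 + (-108 + 16 - 12)/108) + (-27 + 4898) = (90/61 + (1/108)*(-104)) + 4871 = (90/61 - 26/27) + 4871 = 844/1647 + 4871 = 8023381/1647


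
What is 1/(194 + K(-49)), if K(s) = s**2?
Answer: 1/2595 ≈ 0.00038536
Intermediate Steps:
1/(194 + K(-49)) = 1/(194 + (-49)**2) = 1/(194 + 2401) = 1/2595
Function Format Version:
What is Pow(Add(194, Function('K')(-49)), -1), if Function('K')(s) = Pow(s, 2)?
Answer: Rational(1, 2595) ≈ 0.00038536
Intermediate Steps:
Pow(Add(194, Function('K')(-49)), -1) = Pow(Add(194, Pow(-49, 2)), -1) = Pow(Add(194, 2401), -1) = Pow(2595, -1) = Rational(1, 2595)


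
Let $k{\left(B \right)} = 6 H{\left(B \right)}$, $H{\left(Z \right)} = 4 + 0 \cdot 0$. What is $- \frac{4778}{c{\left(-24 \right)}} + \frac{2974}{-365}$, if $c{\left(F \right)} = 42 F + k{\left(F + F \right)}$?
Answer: $- \frac{591223}{179580} \approx -3.2923$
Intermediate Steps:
$H{\left(Z \right)} = 4$ ($H{\left(Z \right)} = 4 + 0 = 4$)
$k{\left(B \right)} = 24$ ($k{\left(B \right)} = 6 \cdot 4 = 24$)
$c{\left(F \right)} = 24 + 42 F$ ($c{\left(F \right)} = 42 F + 24 = 24 + 42 F$)
$- \frac{4778}{c{\left(-24 \right)}} + \frac{2974}{-365} = - \frac{4778}{24 + 42 \left(-24\right)} + \frac{2974}{-365} = - \frac{4778}{24 - 1008} + 2974 \left(- \frac{1}{365}\right) = - \frac{4778}{-984} - \frac{2974}{365} = \left(-4778\right) \left(- \frac{1}{984}\right) - \frac{2974}{365} = \frac{2389}{492} - \frac{2974}{365} = - \frac{591223}{179580}$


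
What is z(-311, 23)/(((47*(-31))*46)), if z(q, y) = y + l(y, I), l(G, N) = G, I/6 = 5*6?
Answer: -1/1457 ≈ -0.00068634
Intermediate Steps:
I = 180 (I = 6*(5*6) = 6*30 = 180)
z(q, y) = 2*y (z(q, y) = y + y = 2*y)
z(-311, 23)/(((47*(-31))*46)) = (2*23)/(((47*(-31))*46)) = 46/((-1457*46)) = 46/(-67022) = 46*(-1/67022) = -1/1457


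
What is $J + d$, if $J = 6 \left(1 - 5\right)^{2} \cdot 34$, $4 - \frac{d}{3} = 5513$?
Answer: $-13263$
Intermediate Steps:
$d = -16527$ ($d = 12 - 16539 = -16527$)
$J = 3264$ ($J = 6 \left(-4\right)^{2} \cdot 34 = 6 \cdot 16 \cdot 34 = 96 \cdot 34 = 3264$)
$J + d = 3264 - 16527 = -13263$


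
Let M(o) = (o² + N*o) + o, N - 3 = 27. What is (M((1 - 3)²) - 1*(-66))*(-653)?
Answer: -134518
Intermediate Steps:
N = 30 (N = 3 + 27 = 30)
M(o) = o² + 31*o (M(o) = (o² + 30*o) + o = o² + 31*o)
(M((1 - 3)²) - 1*(-66))*(-653) = ((1 - 3)²*(31 + (1 - 3)²) - 1*(-66))*(-653) = ((-2)²*(31 + (-2)²) + 66)*(-653) = (4*(31 + 4) + 66)*(-653) = (4*35 + 66)*(-653) = (140 + 66)*(-653) = 206*(-653) = -134518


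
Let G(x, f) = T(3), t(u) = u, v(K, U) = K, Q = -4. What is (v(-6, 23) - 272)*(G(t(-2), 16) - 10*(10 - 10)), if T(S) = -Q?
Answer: -1112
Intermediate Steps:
T(S) = 4 (T(S) = -1*(-4) = 4)
G(x, f) = 4
(v(-6, 23) - 272)*(G(t(-2), 16) - 10*(10 - 10)) = (-6 - 272)*(4 - 10*(10 - 10)) = -278*(4 - 10*0) = -278*(4 + 0) = -278*4 = -1112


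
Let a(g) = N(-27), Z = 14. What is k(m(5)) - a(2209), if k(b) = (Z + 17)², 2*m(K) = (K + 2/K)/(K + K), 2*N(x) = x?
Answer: 1949/2 ≈ 974.50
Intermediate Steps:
N(x) = x/2
a(g) = -27/2 (a(g) = (½)*(-27) = -27/2)
m(K) = (K + 2/K)/(4*K) (m(K) = ((K + 2/K)/(K + K))/2 = ((K + 2/K)/((2*K)))/2 = ((K + 2/K)*(1/(2*K)))/2 = ((K + 2/K)/(2*K))/2 = (K + 2/K)/(4*K))
k(b) = 961 (k(b) = (14 + 17)² = 31² = 961)
k(m(5)) - a(2209) = 961 - 1*(-27/2) = 961 + 27/2 = 1949/2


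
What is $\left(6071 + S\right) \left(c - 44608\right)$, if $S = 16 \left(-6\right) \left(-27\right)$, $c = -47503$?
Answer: $-797957593$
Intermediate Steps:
$S = 2592$ ($S = \left(-96\right) \left(-27\right) = 2592$)
$\left(6071 + S\right) \left(c - 44608\right) = \left(6071 + 2592\right) \left(-47503 - 44608\right) = 8663 \left(-92111\right) = -797957593$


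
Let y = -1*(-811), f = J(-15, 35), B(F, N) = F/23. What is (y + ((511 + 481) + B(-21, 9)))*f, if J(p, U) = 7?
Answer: 290136/23 ≈ 12615.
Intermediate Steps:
B(F, N) = F/23 (B(F, N) = F*(1/23) = F/23)
f = 7
y = 811
(y + ((511 + 481) + B(-21, 9)))*f = (811 + ((511 + 481) + (1/23)*(-21)))*7 = (811 + (992 - 21/23))*7 = (811 + 22795/23)*7 = (41448/23)*7 = 290136/23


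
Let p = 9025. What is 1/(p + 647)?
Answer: 1/9672 ≈ 0.00010339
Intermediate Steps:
1/(p + 647) = 1/(9025 + 647) = 1/9672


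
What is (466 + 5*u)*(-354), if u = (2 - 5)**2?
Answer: -180894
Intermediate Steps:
u = 9 (u = (-3)**2 = 9)
(466 + 5*u)*(-354) = (466 + 5*9)*(-354) = (466 + 45)*(-354) = 511*(-354) = -180894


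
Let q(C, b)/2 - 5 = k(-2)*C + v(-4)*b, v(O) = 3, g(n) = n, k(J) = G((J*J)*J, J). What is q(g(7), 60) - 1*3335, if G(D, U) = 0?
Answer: -2965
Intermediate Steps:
k(J) = 0
q(C, b) = 10 + 6*b (q(C, b) = 10 + 2*(0*C + 3*b) = 10 + 2*(0 + 3*b) = 10 + 2*(3*b) = 10 + 6*b)
q(g(7), 60) - 1*3335 = (10 + 6*60) - 1*3335 = (10 + 360) - 3335 = 370 - 3335 = -2965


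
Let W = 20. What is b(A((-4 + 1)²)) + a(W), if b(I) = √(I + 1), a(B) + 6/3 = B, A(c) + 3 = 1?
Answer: 18 + I ≈ 18.0 + 1.0*I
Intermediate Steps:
A(c) = -2 (A(c) = -3 + 1 = -2)
a(B) = -2 + B
b(I) = √(1 + I)
b(A((-4 + 1)²)) + a(W) = √(1 - 2) + (-2 + 20) = √(-1) + 18 = I + 18 = 18 + I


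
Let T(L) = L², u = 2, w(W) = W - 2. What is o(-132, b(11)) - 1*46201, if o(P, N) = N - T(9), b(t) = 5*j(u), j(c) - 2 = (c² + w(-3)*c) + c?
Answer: -46292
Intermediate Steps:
w(W) = -2 + W
j(c) = 2 + c² - 4*c (j(c) = 2 + ((c² + (-2 - 3)*c) + c) = 2 + ((c² - 5*c) + c) = 2 + (c² - 4*c) = 2 + c² - 4*c)
b(t) = -10 (b(t) = 5*(2 + 2² - 4*2) = 5*(2 + 4 - 8) = 5*(-2) = -10)
o(P, N) = -81 + N (o(P, N) = N - 1*9² = N - 1*81 = N - 81 = -81 + N)
o(-132, b(11)) - 1*46201 = (-81 - 10) - 1*46201 = -91 - 46201 = -46292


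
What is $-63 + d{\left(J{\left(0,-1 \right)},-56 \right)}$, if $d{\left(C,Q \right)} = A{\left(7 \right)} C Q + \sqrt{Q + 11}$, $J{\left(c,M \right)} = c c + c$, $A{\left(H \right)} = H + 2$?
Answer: $-63 + 3 i \sqrt{5} \approx -63.0 + 6.7082 i$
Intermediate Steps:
$A{\left(H \right)} = 2 + H$
$J{\left(c,M \right)} = c + c^{2}$ ($J{\left(c,M \right)} = c^{2} + c = c + c^{2}$)
$d{\left(C,Q \right)} = \sqrt{11 + Q} + 9 C Q$ ($d{\left(C,Q \right)} = \left(2 + 7\right) C Q + \sqrt{Q + 11} = 9 C Q + \sqrt{11 + Q} = \sqrt{11 + Q} + 9 C Q$)
$-63 + d{\left(J{\left(0,-1 \right)},-56 \right)} = -63 + \left(\sqrt{11 - 56} + 9 \cdot 0 \left(1 + 0\right) \left(-56\right)\right) = -63 + \left(\sqrt{-45} + 9 \cdot 0 \cdot 1 \left(-56\right)\right) = -63 + \left(3 i \sqrt{5} + 9 \cdot 0 \left(-56\right)\right) = -63 + \left(3 i \sqrt{5} + 0\right) = -63 + 3 i \sqrt{5}$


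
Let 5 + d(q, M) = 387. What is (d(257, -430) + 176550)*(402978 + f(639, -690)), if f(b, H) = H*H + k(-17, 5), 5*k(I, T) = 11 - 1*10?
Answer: 777685320412/5 ≈ 1.5554e+11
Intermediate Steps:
d(q, M) = 382 (d(q, M) = -5 + 387 = 382)
k(I, T) = 1/5 (k(I, T) = (11 - 1*10)/5 = (11 - 10)/5 = (1/5)*1 = 1/5)
f(b, H) = 1/5 + H**2 (f(b, H) = H*H + 1/5 = H**2 + 1/5 = 1/5 + H**2)
(d(257, -430) + 176550)*(402978 + f(639, -690)) = (382 + 176550)*(402978 + (1/5 + (-690)**2)) = 176932*(402978 + (1/5 + 476100)) = 176932*(402978 + 2380501/5) = 176932*(4395391/5) = 777685320412/5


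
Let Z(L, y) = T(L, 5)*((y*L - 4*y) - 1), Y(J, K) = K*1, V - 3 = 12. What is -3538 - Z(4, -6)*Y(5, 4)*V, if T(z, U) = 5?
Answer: -3238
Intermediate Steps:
V = 15 (V = 3 + 12 = 15)
Y(J, K) = K
Z(L, y) = -5 - 20*y + 5*L*y (Z(L, y) = 5*((y*L - 4*y) - 1) = 5*((L*y - 4*y) - 1) = 5*((-4*y + L*y) - 1) = 5*(-1 - 4*y + L*y) = -5 - 20*y + 5*L*y)
-3538 - Z(4, -6)*Y(5, 4)*V = -3538 - (-5 - 20*(-6) + 5*4*(-6))*4*15 = -3538 - (-5 + 120 - 120)*4*15 = -3538 - (-5*4)*15 = -3538 - (-20)*15 = -3538 - 1*(-300) = -3538 + 300 = -3238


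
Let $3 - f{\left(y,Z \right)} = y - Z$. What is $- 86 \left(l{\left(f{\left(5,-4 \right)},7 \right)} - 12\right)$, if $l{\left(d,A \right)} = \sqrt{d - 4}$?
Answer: $1032 - 86 i \sqrt{10} \approx 1032.0 - 271.96 i$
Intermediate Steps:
$f{\left(y,Z \right)} = 3 + Z - y$ ($f{\left(y,Z \right)} = 3 - \left(y - Z\right) = 3 + \left(Z - y\right) = 3 + Z - y$)
$l{\left(d,A \right)} = \sqrt{-4 + d}$
$- 86 \left(l{\left(f{\left(5,-4 \right)},7 \right)} - 12\right) = - 86 \left(\sqrt{-4 - 6} - 12\right) = - 86 \left(\sqrt{-10} - 12\right) = - 86 \left(i \sqrt{10} - 12\right) = - 86 \left(-12 + i \sqrt{10}\right) = 1032 - 86 i \sqrt{10}$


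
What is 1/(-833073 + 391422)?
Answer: -1/441651 ≈ -2.2642e-6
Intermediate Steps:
1/(-833073 + 391422) = 1/(-441651) = -1/441651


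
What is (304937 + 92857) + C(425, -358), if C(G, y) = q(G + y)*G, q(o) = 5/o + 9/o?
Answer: 26658148/67 ≈ 3.9788e+5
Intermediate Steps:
q(o) = 14/o
C(G, y) = 14*G/(G + y) (C(G, y) = (14/(G + y))*G = 14*G/(G + y))
(304937 + 92857) + C(425, -358) = (304937 + 92857) + 14*425/(425 - 358) = 397794 + 14*425/67 = 397794 + 14*425*(1/67) = 397794 + 5950/67 = 26658148/67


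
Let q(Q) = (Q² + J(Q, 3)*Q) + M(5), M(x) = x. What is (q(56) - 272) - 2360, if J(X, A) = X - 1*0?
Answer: 3645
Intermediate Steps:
J(X, A) = X (J(X, A) = X + 0 = X)
q(Q) = 5 + 2*Q² (q(Q) = (Q² + Q*Q) + 5 = (Q² + Q²) + 5 = 2*Q² + 5 = 5 + 2*Q²)
(q(56) - 272) - 2360 = ((5 + 2*56²) - 272) - 2360 = ((5 + 2*3136) - 272) - 2360 = ((5 + 6272) - 272) - 2360 = (6277 - 272) - 2360 = 6005 - 2360 = 3645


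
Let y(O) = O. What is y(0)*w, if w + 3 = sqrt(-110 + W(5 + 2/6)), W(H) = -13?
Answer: 0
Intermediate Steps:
w = -3 + I*sqrt(123) (w = -3 + sqrt(-110 - 13) = -3 + sqrt(-123) = -3 + I*sqrt(123) ≈ -3.0 + 11.091*I)
y(0)*w = 0*(-3 + I*sqrt(123)) = 0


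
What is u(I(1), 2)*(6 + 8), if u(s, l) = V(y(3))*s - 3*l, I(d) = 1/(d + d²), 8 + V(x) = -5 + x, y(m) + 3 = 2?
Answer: -182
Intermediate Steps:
y(m) = -1 (y(m) = -3 + 2 = -1)
V(x) = -13 + x (V(x) = -8 + (-5 + x) = -13 + x)
u(s, l) = -14*s - 3*l (u(s, l) = (-13 - 1)*s - 3*l = -14*s - 3*l)
u(I(1), 2)*(6 + 8) = (-14/(1*(1 + 1)) - 3*2)*(6 + 8) = (-14/2 - 6)*14 = (-14*½ - 6)*14 = (-7 - 6)*14 = -13*14 = -182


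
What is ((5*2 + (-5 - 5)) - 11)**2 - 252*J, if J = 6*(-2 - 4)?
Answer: 9193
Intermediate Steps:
J = -36 (J = 6*(-6) = -36)
((5*2 + (-5 - 5)) - 11)**2 - 252*J = ((5*2 + (-5 - 5)) - 11)**2 - 252*(-36) = ((10 - 10) - 11)**2 + 9072 = (0 - 11)**2 + 9072 = (-11)**2 + 9072 = 121 + 9072 = 9193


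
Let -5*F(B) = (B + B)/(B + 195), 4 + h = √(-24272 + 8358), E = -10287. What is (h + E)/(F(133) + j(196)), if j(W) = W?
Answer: -8438620/160587 + 820*I*√15914/160587 ≈ -52.549 + 0.64416*I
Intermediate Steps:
h = -4 + I*√15914 (h = -4 + √(-24272 + 8358) = -4 + √(-15914) = -4 + I*√15914 ≈ -4.0 + 126.15*I)
F(B) = -2*B/(5*(195 + B)) (F(B) = -(B + B)/(5*(B + 195)) = -2*B/(5*(195 + B)))
(h + E)/(F(133) + j(196)) = ((-4 + I*√15914) - 10287)/(-2*133/(975 + 5*133) + 196) = (-10291 + I*√15914)/(-2*133/(975 + 665) + 196) = (-10291 + I*√15914)/(-2*133/1640 + 196) = (-10291 + I*√15914)/(-2*133*1/1640 + 196) = (-10291 + I*√15914)/(-133/820 + 196) = (-10291 + I*√15914)/(160587/820) = (-10291 + I*√15914)*(820/160587) = -8438620/160587 + 820*I*√15914/160587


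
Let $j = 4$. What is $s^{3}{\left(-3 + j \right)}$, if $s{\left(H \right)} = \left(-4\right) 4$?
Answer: $-4096$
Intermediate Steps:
$s{\left(H \right)} = -16$
$s^{3}{\left(-3 + j \right)} = \left(-16\right)^{3} = -4096$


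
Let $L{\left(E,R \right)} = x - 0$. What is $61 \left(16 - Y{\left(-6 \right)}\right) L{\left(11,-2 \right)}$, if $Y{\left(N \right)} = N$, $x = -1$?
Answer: $-1342$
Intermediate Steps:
$L{\left(E,R \right)} = -1$ ($L{\left(E,R \right)} = -1 - 0 = -1 + 0 = -1$)
$61 \left(16 - Y{\left(-6 \right)}\right) L{\left(11,-2 \right)} = 61 \left(16 - -6\right) \left(-1\right) = 61 \left(16 + 6\right) \left(-1\right) = 61 \cdot 22 \left(-1\right) = 1342 \left(-1\right) = -1342$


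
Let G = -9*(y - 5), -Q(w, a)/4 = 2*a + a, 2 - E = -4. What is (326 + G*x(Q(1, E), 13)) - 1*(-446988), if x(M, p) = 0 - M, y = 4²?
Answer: 440186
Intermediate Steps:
E = 6 (E = 2 - 1*(-4) = 2 + 4 = 6)
y = 16
Q(w, a) = -12*a (Q(w, a) = -4*(2*a + a) = -12*a)
G = -99 (G = -9*(16 - 5) = -9*11 = -99)
x(M, p) = -M
(326 + G*x(Q(1, E), 13)) - 1*(-446988) = (326 - (-99)*(-12*6)) - 1*(-446988) = (326 - (-99)*(-72)) + 446988 = (326 - 99*72) + 446988 = (326 - 7128) + 446988 = -6802 + 446988 = 440186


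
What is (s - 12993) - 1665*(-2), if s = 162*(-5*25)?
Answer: -29913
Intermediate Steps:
s = -20250 (s = 162*(-125) = -20250)
(s - 12993) - 1665*(-2) = (-20250 - 12993) - 1665*(-2) = -33243 + 3330 = -29913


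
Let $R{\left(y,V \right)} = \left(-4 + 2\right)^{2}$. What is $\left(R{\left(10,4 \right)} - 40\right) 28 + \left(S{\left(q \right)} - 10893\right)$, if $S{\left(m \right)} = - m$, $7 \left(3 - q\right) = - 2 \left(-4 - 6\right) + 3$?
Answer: $- \frac{83305}{7} \approx -11901.0$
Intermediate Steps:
$R{\left(y,V \right)} = 4$ ($R{\left(y,V \right)} = \left(-2\right)^{2} = 4$)
$q = - \frac{2}{7}$ ($q = 3 - \frac{- 2 \left(-4 - 6\right) + 3}{7} = 3 - \frac{\left(-2\right) \left(-10\right) + 3}{7} = 3 - \frac{20 + 3}{7} = 3 - \frac{23}{7} = - \frac{2}{7} \approx -0.28571$)
$\left(R{\left(10,4 \right)} - 40\right) 28 + \left(S{\left(q \right)} - 10893\right) = \left(4 - 40\right) 28 - \frac{76249}{7} = \left(-36\right) 28 + \left(\frac{2}{7} - 10893\right) = -1008 - \frac{76249}{7} = - \frac{83305}{7}$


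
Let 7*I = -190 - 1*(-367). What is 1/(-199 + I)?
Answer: -7/1216 ≈ -0.0057566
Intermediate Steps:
I = 177/7 (I = (-190 - 1*(-367))/7 = (-190 + 367)/7 = (⅐)*177 = 177/7 ≈ 25.286)
1/(-199 + I) = 1/(-199 + 177/7) = 1/(-1216/7) = -7/1216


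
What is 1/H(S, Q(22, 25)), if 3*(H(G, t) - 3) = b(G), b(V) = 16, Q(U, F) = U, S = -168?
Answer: 3/25 ≈ 0.12000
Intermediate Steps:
H(G, t) = 25/3 (H(G, t) = 3 + (⅓)*16 = 3 + 16/3 = 25/3)
1/H(S, Q(22, 25)) = 1/(25/3) = 3/25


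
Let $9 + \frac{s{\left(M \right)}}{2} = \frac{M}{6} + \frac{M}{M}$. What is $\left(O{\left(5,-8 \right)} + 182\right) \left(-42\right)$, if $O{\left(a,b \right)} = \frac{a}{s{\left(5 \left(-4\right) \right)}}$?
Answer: $- \frac{259581}{34} \approx -7634.7$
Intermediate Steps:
$s{\left(M \right)} = -16 + \frac{M}{3}$ ($s{\left(M \right)} = -18 + 2 \left(\frac{M}{6} + \frac{M}{M}\right) = -18 + 2 \left(M \frac{1}{6} + 1\right) = -18 + 2 \left(\frac{M}{6} + 1\right) = -18 + 2 \left(1 + \frac{M}{6}\right) = -18 + \left(2 + \frac{M}{3}\right) = -16 + \frac{M}{3}$)
$O{\left(a,b \right)} = - \frac{3 a}{68}$ ($O{\left(a,b \right)} = \frac{a}{-16 + \frac{5 \left(-4\right)}{3}} = \frac{a}{-16 + \frac{1}{3} \left(-20\right)} = \frac{a}{-16 - \frac{20}{3}} = \frac{a}{- \frac{68}{3}} = a \left(- \frac{3}{68}\right) = - \frac{3 a}{68}$)
$\left(O{\left(5,-8 \right)} + 182\right) \left(-42\right) = \left(\left(- \frac{3}{68}\right) 5 + 182\right) \left(-42\right) = \left(- \frac{15}{68} + 182\right) \left(-42\right) = \frac{12361}{68} \left(-42\right) = - \frac{259581}{34}$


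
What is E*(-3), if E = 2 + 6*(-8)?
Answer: 138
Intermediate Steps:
E = -46 (E = 2 - 48 = -46)
E*(-3) = -46*(-3) = 138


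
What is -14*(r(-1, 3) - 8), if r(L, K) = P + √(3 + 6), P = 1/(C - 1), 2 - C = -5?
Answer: 203/3 ≈ 67.667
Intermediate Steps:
C = 7 (C = 2 - 1*(-5) = 2 + 5 = 7)
P = ⅙ (P = 1/(7 - 1) = 1/6 = ⅙ ≈ 0.16667)
r(L, K) = 19/6 (r(L, K) = ⅙ + √(3 + 6) = ⅙ + √9 = ⅙ + 3 = 19/6)
-14*(r(-1, 3) - 8) = -14*(19/6 - 8) = -14*(-29/6) = 203/3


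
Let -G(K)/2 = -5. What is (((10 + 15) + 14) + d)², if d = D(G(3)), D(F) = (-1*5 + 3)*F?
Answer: 361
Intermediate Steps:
G(K) = 10 (G(K) = -2*(-5) = 10)
D(F) = -2*F (D(F) = (-5 + 3)*F = -2*F)
d = -20 (d = -2*10 = -20)
(((10 + 15) + 14) + d)² = (((10 + 15) + 14) - 20)² = ((25 + 14) - 20)² = (39 - 20)² = 19² = 361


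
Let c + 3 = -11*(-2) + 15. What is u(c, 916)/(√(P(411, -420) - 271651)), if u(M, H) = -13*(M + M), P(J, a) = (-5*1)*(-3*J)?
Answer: 34*I*√265486/10211 ≈ 1.7157*I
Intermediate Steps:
c = 34 (c = -3 + (-11*(-2) + 15) = -3 + (22 + 15) = -3 + 37 = 34)
P(J, a) = 15*J (P(J, a) = -(-15)*J = 15*J)
u(M, H) = -26*M
u(c, 916)/(√(P(411, -420) - 271651)) = (-26*34)/(√(15*411 - 271651)) = -884/√(6165 - 271651) = -884*(-I*√265486/265486) = -(-34)*I*√265486/10211 = 34*I*√265486/10211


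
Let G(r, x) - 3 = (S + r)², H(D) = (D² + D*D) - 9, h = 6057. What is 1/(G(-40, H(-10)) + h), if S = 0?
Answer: 1/7660 ≈ 0.00013055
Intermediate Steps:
H(D) = -9 + 2*D² (H(D) = (D² + D²) - 9 = 2*D² - 9 = -9 + 2*D²)
G(r, x) = 3 + r² (G(r, x) = 3 + (0 + r)² = 3 + r²)
1/(G(-40, H(-10)) + h) = 1/((3 + (-40)²) + 6057) = 1/((3 + 1600) + 6057) = 1/(1603 + 6057) = 1/7660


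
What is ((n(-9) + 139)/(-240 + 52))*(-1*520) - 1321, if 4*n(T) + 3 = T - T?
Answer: -88229/94 ≈ -938.61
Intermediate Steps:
n(T) = -¾ (n(T) = -¾ + (T - T)/4 = -¾ + (¼)*0 = -¾ + 0 = -¾)
((n(-9) + 139)/(-240 + 52))*(-1*520) - 1321 = ((-¾ + 139)/(-240 + 52))*(-1*520) - 1321 = ((553/4)/(-188))*(-520) - 1321 = ((553/4)*(-1/188))*(-520) - 1321 = -553/752*(-520) - 1321 = 35945/94 - 1321 = -88229/94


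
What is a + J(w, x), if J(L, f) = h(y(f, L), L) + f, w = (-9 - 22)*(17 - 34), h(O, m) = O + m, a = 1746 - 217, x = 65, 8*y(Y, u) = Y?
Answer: 17033/8 ≈ 2129.1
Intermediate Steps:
y(Y, u) = Y/8
a = 1529
w = 527 (w = -31*(-17) = 527)
J(L, f) = L + 9*f/8 (J(L, f) = (f/8 + L) + f = (L + f/8) + f = L + 9*f/8)
a + J(w, x) = 1529 + (527 + (9/8)*65) = 1529 + (527 + 585/8) = 1529 + 4801/8 = 17033/8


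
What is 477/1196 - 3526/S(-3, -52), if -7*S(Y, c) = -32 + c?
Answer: -1052843/3588 ≈ -293.43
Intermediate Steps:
S(Y, c) = 32/7 - c/7 (S(Y, c) = -(-32 + c)/7 = 32/7 - c/7)
477/1196 - 3526/S(-3, -52) = 477/1196 - 3526/(32/7 - ⅐*(-52)) = 477*(1/1196) - 3526/(32/7 + 52/7) = 477/1196 - 3526/12 = 477/1196 - 3526*1/12 = 477/1196 - 1763/6 = -1052843/3588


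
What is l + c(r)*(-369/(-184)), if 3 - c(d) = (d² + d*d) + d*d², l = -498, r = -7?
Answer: -15/23 ≈ -0.65217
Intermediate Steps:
c(d) = 3 - d³ - 2*d² (c(d) = 3 - ((d² + d*d) + d*d²) = 3 - ((d² + d²) + d³) = 3 - (2*d² + d³) = 3 - (d³ + 2*d²) = 3 + (-d³ - 2*d²) = 3 - d³ - 2*d²)
l + c(r)*(-369/(-184)) = -498 + (3 - 1*(-7)³ - 2*(-7)²)*(-369/(-184)) = -498 + (3 - 1*(-343) - 2*49)*(-369*(-1/184)) = -498 + (3 + 343 - 98)*(369/184) = -498 + 248*(369/184) = -498 + 11439/23 = -15/23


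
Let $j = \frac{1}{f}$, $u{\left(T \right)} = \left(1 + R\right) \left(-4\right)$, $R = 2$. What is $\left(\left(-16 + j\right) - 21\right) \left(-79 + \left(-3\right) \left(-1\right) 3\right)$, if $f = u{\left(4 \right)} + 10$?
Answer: $2625$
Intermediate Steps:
$u{\left(T \right)} = -12$ ($u{\left(T \right)} = \left(1 + 2\right) \left(-4\right) = 3 \left(-4\right) = -12$)
$f = -2$ ($f = -12 + 10 = -2$)
$j = - \frac{1}{2}$ ($j = \frac{1}{-2} = - \frac{1}{2} \approx -0.5$)
$\left(\left(-16 + j\right) - 21\right) \left(-79 + \left(-3\right) \left(-1\right) 3\right) = \left(\left(-16 - \frac{1}{2}\right) - 21\right) \left(-79 + \left(-3\right) \left(-1\right) 3\right) = \left(- \frac{33}{2} - 21\right) \left(-79 + 3 \cdot 3\right) = - \frac{75 \left(-79 + 9\right)}{2} = \left(- \frac{75}{2}\right) \left(-70\right) = 2625$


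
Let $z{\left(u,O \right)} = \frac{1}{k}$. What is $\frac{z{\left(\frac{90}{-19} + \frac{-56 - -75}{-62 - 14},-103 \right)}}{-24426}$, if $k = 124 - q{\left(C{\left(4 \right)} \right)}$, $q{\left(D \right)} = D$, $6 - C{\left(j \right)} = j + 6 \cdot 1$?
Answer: $- \frac{1}{3126528} \approx -3.1984 \cdot 10^{-7}$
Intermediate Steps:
$C{\left(j \right)} = - j$ ($C{\left(j \right)} = 6 - \left(j + 6 \cdot 1\right) = 6 - \left(j + 6\right) = 6 - \left(6 + j\right) = - j$)
$k = 128$ ($k = 124 - \left(-1\right) 4 = 124 - -4 = 124 + 4 = 128$)
$z{\left(u,O \right)} = \frac{1}{128}$
$\frac{z{\left(\frac{90}{-19} + \frac{-56 - -75}{-62 - 14},-103 \right)}}{-24426} = \frac{1}{128 \left(-24426\right)} = \frac{1}{128} \left(- \frac{1}{24426}\right) = - \frac{1}{3126528}$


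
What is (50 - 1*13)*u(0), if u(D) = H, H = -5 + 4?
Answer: -37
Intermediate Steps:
H = -1
u(D) = -1
(50 - 1*13)*u(0) = (50 - 1*13)*(-1) = (50 - 13)*(-1) = 37*(-1) = -37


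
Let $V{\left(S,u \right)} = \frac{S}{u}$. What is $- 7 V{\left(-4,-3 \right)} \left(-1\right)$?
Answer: $\frac{28}{3} \approx 9.3333$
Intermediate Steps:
$- 7 V{\left(-4,-3 \right)} \left(-1\right) = - 7 \left(- \frac{4}{-3}\right) \left(-1\right) = - 7 \left(\left(-4\right) \left(- \frac{1}{3}\right)\right) \left(-1\right) = \left(-7\right) \frac{4}{3} \left(-1\right) = \left(- \frac{28}{3}\right) \left(-1\right) = \frac{28}{3}$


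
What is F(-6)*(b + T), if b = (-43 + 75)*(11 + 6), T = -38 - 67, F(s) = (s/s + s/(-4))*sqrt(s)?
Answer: 2195*I*sqrt(6)/2 ≈ 2688.3*I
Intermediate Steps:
F(s) = sqrt(s)*(1 - s/4) (F(s) = (1 + s*(-1/4))*sqrt(s) = (1 - s/4)*sqrt(s) = sqrt(s)*(1 - s/4))
T = -105
b = 544 (b = 32*17 = 544)
F(-6)*(b + T) = (sqrt(-6)*(4 - 1*(-6))/4)*(544 - 105) = ((I*sqrt(6))*(4 + 6)/4)*439 = ((1/4)*(I*sqrt(6))*10)*439 = (5*I*sqrt(6)/2)*439 = 2195*I*sqrt(6)/2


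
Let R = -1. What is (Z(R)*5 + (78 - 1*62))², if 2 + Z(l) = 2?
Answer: 256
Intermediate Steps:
Z(l) = 0 (Z(l) = -2 + 2 = 0)
(Z(R)*5 + (78 - 1*62))² = (0*5 + (78 - 1*62))² = (0 + (78 - 62))² = (0 + 16)² = 16² = 256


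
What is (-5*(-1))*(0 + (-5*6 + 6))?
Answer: -120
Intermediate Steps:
(-5*(-1))*(0 + (-5*6 + 6)) = 5*(0 + (-30 + 6)) = 5*(0 - 24) = 5*(-24) = -120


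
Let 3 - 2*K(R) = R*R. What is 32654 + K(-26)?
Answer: 64635/2 ≈ 32318.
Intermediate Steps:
K(R) = 3/2 - R²/2 (K(R) = 3/2 - R*R/2 = 3/2 - R²/2)
32654 + K(-26) = 32654 + (3/2 - ½*(-26)²) = 32654 + (3/2 - ½*676) = 32654 + (3/2 - 338) = 32654 - 673/2 = 64635/2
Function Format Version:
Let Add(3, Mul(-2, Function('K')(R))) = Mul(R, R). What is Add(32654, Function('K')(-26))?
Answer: Rational(64635, 2) ≈ 32318.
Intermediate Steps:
Function('K')(R) = Add(Rational(3, 2), Mul(Rational(-1, 2), Pow(R, 2))) (Function('K')(R) = Add(Rational(3, 2), Mul(Rational(-1, 2), Mul(R, R))) = Add(Rational(3, 2), Mul(Rational(-1, 2), Pow(R, 2))))
Add(32654, Function('K')(-26)) = Add(32654, Add(Rational(3, 2), Mul(Rational(-1, 2), Pow(-26, 2)))) = Add(32654, Add(Rational(3, 2), Mul(Rational(-1, 2), 676))) = Add(32654, Add(Rational(3, 2), -338)) = Add(32654, Rational(-673, 2)) = Rational(64635, 2)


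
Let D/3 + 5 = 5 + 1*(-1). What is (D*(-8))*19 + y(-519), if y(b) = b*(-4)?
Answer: 2532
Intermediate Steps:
D = -3 (D = -15 + 3*(5 + 1*(-1)) = -15 + 3*(5 - 1) = -15 + 3*4 = -15 + 12 = -3)
y(b) = -4*b
(D*(-8))*19 + y(-519) = -3*(-8)*19 - 4*(-519) = 24*19 + 2076 = 456 + 2076 = 2532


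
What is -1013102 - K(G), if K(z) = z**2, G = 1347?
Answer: -2827511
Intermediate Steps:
-1013102 - K(G) = -1013102 - 1*1347**2 = -1013102 - 1*1814409 = -1013102 - 1814409 = -2827511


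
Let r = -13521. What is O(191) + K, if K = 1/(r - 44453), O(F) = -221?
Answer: -12812255/57974 ≈ -221.00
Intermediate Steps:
K = -1/57974 (K = 1/(-13521 - 44453) = 1/(-57974) = -1/57974 ≈ -1.7249e-5)
O(191) + K = -221 - 1/57974 = -12812255/57974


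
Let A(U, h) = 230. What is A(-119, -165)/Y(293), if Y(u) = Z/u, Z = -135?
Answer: -13478/27 ≈ -499.19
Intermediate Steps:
Y(u) = -135/u
A(-119, -165)/Y(293) = 230/((-135/293)) = 230/((-135*1/293)) = 230/(-135/293) = 230*(-293/135) = -13478/27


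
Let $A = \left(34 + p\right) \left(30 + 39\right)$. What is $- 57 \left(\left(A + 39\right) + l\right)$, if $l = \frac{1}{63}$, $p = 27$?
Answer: $- \frac{5084875}{21} \approx -2.4214 \cdot 10^{5}$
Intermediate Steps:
$l = \frac{1}{63} \approx 0.015873$
$A = 4209$ ($A = \left(34 + 27\right) \left(30 + 39\right) = 61 \cdot 69 = 4209$)
$- 57 \left(\left(A + 39\right) + l\right) = - 57 \left(\left(4209 + 39\right) + \frac{1}{63}\right) = - 57 \left(4248 + \frac{1}{63}\right) = \left(-57\right) \frac{267625}{63} = - \frac{5084875}{21}$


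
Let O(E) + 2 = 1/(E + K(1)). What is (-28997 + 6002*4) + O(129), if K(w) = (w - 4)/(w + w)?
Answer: -1272703/255 ≈ -4991.0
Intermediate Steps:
K(w) = (-4 + w)/(2*w) (K(w) = (-4 + w)/((2*w)) = (-4 + w)*(1/(2*w)) = (-4 + w)/(2*w))
O(E) = -2 + 1/(-3/2 + E) (O(E) = -2 + 1/(E + (½)*(-4 + 1)/1) = -2 + 1/(E + (½)*1*(-3)) = -2 + 1/(E - 3/2) = -2 + 1/(-3/2 + E))
(-28997 + 6002*4) + O(129) = (-28997 + 6002*4) + 4*(2 - 1*129)/(-3 + 2*129) = (-28997 + 24008) + 4*(2 - 129)/(-3 + 258) = -4989 + 4*(-127)/255 = -4989 + 4*(1/255)*(-127) = -4989 - 508/255 = -1272703/255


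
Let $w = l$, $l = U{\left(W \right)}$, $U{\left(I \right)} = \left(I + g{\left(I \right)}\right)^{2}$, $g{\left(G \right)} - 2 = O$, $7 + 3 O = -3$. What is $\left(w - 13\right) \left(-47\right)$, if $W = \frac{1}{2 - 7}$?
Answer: $\frac{112612}{225} \approx 500.5$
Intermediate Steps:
$O = - \frac{10}{3}$ ($O = - \frac{7}{3} + \frac{1}{3} \left(-3\right) = - \frac{7}{3} - 1 = - \frac{10}{3} \approx -3.3333$)
$g{\left(G \right)} = - \frac{4}{3}$ ($g{\left(G \right)} = 2 - \frac{10}{3} = - \frac{4}{3}$)
$W = - \frac{1}{5}$ ($W = \frac{1}{-5} = - \frac{1}{5} \approx -0.2$)
$U{\left(I \right)} = \left(- \frac{4}{3} + I\right)^{2}$ ($U{\left(I \right)} = \left(I - \frac{4}{3}\right)^{2} = \left(- \frac{4}{3} + I\right)^{2}$)
$l = \frac{529}{225}$ ($l = \frac{\left(-4 + 3 \left(- \frac{1}{5}\right)\right)^{2}}{9} = \frac{\left(-4 - \frac{3}{5}\right)^{2}}{9} = \frac{\left(- \frac{23}{5}\right)^{2}}{9} = \frac{1}{9} \cdot \frac{529}{25} = \frac{529}{225} \approx 2.3511$)
$w = \frac{529}{225} \approx 2.3511$
$\left(w - 13\right) \left(-47\right) = \left(\frac{529}{225} - 13\right) \left(-47\right) = \left(- \frac{2396}{225}\right) \left(-47\right) = \frac{112612}{225}$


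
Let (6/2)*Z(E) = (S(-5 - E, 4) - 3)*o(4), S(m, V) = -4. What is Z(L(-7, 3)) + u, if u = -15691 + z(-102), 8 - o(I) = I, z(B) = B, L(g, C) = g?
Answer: -47407/3 ≈ -15802.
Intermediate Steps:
o(I) = 8 - I
u = -15793 (u = -15691 - 102 = -15793)
Z(E) = -28/3 (Z(E) = ((-4 - 3)*(8 - 1*4))/3 = (-7*(8 - 4))/3 = (-7*4)/3 = (⅓)*(-28) = -28/3)
Z(L(-7, 3)) + u = -28/3 - 15793 = -47407/3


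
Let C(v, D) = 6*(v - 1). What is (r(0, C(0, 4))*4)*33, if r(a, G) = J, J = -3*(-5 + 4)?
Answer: 396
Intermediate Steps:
C(v, D) = -6 + 6*v (C(v, D) = 6*(-1 + v) = -6 + 6*v)
J = 3 (J = -3*(-1) = 3)
r(a, G) = 3
(r(0, C(0, 4))*4)*33 = (3*4)*33 = 12*33 = 396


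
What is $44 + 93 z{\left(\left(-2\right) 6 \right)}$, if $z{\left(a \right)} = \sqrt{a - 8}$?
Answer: $44 + 186 i \sqrt{5} \approx 44.0 + 415.91 i$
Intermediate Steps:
$z{\left(a \right)} = \sqrt{-8 + a}$
$44 + 93 z{\left(\left(-2\right) 6 \right)} = 44 + 93 \sqrt{-8 - 12} = 44 + 93 \sqrt{-20} = 44 + 93 \cdot 2 i \sqrt{5} = 44 + 186 i \sqrt{5}$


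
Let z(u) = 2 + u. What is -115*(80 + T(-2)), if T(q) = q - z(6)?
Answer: -8050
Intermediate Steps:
T(q) = -8 + q (T(q) = q - (2 + 6) = q - 1*8 = q - 8 = -8 + q)
-115*(80 + T(-2)) = -115*(80 + (-8 - 2)) = -115*(80 - 10) = -115*70 = -8050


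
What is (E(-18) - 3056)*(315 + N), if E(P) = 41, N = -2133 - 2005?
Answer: 11526345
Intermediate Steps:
N = -4138
(E(-18) - 3056)*(315 + N) = (41 - 3056)*(315 - 4138) = -3015*(-3823) = 11526345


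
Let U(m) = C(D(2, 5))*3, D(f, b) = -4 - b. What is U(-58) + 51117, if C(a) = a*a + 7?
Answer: 51381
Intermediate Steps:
C(a) = 7 + a² (C(a) = a² + 7 = 7 + a²)
U(m) = 264 (U(m) = (7 + (-4 - 1*5)²)*3 = (7 + (-4 - 5)²)*3 = (7 + (-9)²)*3 = (7 + 81)*3 = 88*3 = 264)
U(-58) + 51117 = 264 + 51117 = 51381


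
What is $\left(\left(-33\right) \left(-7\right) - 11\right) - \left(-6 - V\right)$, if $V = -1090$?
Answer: $-864$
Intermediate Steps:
$\left(\left(-33\right) \left(-7\right) - 11\right) - \left(-6 - V\right) = \left(\left(-33\right) \left(-7\right) - 11\right) - \left(-6 - -1090\right) = \left(231 - 11\right) - \left(-6 + 1090\right) = 220 - 1084 = -864$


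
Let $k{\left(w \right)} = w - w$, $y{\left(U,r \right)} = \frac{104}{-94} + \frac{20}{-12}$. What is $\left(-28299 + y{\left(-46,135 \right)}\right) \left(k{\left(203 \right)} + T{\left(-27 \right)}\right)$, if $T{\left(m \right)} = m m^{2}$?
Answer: $\frac{26181998550}{47} \approx 5.5706 \cdot 10^{8}$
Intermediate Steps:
$y{\left(U,r \right)} = - \frac{391}{141}$ ($y{\left(U,r \right)} = 104 \left(- \frac{1}{94}\right) + 20 \left(- \frac{1}{12}\right) = - \frac{52}{47} - \frac{5}{3} = - \frac{391}{141}$)
$T{\left(m \right)} = m^{3}$
$k{\left(w \right)} = 0$
$\left(-28299 + y{\left(-46,135 \right)}\right) \left(k{\left(203 \right)} + T{\left(-27 \right)}\right) = \left(-28299 - \frac{391}{141}\right) \left(0 + \left(-27\right)^{3}\right) = - \frac{3990550 \left(0 - 19683\right)}{141} = \left(- \frac{3990550}{141}\right) \left(-19683\right) = \frac{26181998550}{47}$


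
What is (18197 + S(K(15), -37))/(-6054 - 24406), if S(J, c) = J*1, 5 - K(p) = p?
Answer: -18187/30460 ≈ -0.59708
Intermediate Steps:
K(p) = 5 - p
S(J, c) = J
(18197 + S(K(15), -37))/(-6054 - 24406) = (18197 + (5 - 1*15))/(-6054 - 24406) = (18197 + (5 - 15))/(-30460) = (18197 - 10)*(-1/30460) = 18187*(-1/30460) = -18187/30460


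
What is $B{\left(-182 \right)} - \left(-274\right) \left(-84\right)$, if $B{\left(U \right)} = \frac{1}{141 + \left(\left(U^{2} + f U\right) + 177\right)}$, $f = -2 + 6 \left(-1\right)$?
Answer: $- \frac{803212367}{34898} \approx -23016.0$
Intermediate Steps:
$f = -8$ ($f = -2 - 6 = -8$)
$B{\left(U \right)} = \frac{1}{318 + U^{2} - 8 U}$ ($B{\left(U \right)} = \frac{1}{141 + \left(\left(U^{2} - 8 U\right) + 177\right)} = \frac{1}{141 + \left(177 + U^{2} - 8 U\right)} = \frac{1}{318 + U^{2} - 8 U}$)
$B{\left(-182 \right)} - \left(-274\right) \left(-84\right) = \frac{1}{318 + \left(-182\right)^{2} - -1456} - \left(-274\right) \left(-84\right) = \frac{1}{318 + 33124 + 1456} - 23016 = \frac{1}{34898} - 23016 = - \frac{803212367}{34898}$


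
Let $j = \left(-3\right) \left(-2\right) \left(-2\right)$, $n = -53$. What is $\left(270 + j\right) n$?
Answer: $-13674$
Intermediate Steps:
$j = -12$ ($j = 6 \left(-2\right) = -12$)
$\left(270 + j\right) n = \left(270 - 12\right) \left(-53\right) = 258 \left(-53\right) = -13674$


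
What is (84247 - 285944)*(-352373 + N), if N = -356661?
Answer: 143010030698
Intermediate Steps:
(84247 - 285944)*(-352373 + N) = (84247 - 285944)*(-352373 - 356661) = -201697*(-709034) = 143010030698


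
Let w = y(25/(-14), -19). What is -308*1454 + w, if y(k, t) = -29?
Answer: -447861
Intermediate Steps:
w = -29
-308*1454 + w = -308*1454 - 29 = -447832 - 29 = -447861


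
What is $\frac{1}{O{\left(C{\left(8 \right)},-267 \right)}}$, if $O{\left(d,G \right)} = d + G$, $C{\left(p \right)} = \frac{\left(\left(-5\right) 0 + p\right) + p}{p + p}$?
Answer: $- \frac{1}{266} \approx -0.0037594$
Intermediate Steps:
$C{\left(p \right)} = 1$ ($C{\left(p \right)} = \frac{\left(0 + p\right) + p}{2 p} = \left(p + p\right) \frac{1}{2 p} = 2 p \frac{1}{2 p} = 1$)
$O{\left(d,G \right)} = G + d$
$\frac{1}{O{\left(C{\left(8 \right)},-267 \right)}} = \frac{1}{-267 + 1} = \frac{1}{-266} = - \frac{1}{266}$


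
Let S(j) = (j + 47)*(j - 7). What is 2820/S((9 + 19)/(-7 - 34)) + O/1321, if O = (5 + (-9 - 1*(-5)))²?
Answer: -417433109/52680159 ≈ -7.9239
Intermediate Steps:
O = 1 (O = (5 + (-9 + 5))² = (5 - 4)² = 1² = 1)
S(j) = (-7 + j)*(47 + j) (S(j) = (47 + j)*(-7 + j) = (-7 + j)*(47 + j))
2820/S((9 + 19)/(-7 - 34)) + O/1321 = 2820/(-329 + ((9 + 19)/(-7 - 34))² + 40*((9 + 19)/(-7 - 34))) + 1/1321 = 2820/(-329 + (28/(-41))² + 40*(28/(-41))) + 1*(1/1321) = 2820/(-329 + (28*(-1/41))² + 40*(28*(-1/41))) + 1/1321 = 2820/(-329 + (-28/41)² + 40*(-28/41)) + 1/1321 = 2820/(-329 + 784/1681 - 1120/41) + 1/1321 = 2820/(-598185/1681) + 1/1321 = 2820*(-1681/598185) + 1/1321 = -316028/39879 + 1/1321 = -417433109/52680159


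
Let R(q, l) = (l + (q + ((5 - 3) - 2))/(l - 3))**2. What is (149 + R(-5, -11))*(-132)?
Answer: -1696365/49 ≈ -34620.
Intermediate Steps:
R(q, l) = (l + q/(-3 + l))**2 (R(q, l) = (l + (q + (2 - 2))/(-3 + l))**2 = (l + (q + 0)/(-3 + l))**2 = (l + q/(-3 + l))**2)
(149 + R(-5, -11))*(-132) = (149 + (-5 + (-11)**2 - 3*(-11))**2/(-3 - 11)**2)*(-132) = (149 + (-5 + 121 + 33)**2/(-14)**2)*(-132) = (149 + (1/196)*149**2)*(-132) = (149 + (1/196)*22201)*(-132) = (149 + 22201/196)*(-132) = (51405/196)*(-132) = -1696365/49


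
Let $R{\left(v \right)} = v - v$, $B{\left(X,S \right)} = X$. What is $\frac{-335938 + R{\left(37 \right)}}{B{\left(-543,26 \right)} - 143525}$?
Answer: $\frac{167969}{72034} \approx 2.3318$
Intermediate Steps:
$R{\left(v \right)} = 0$
$\frac{-335938 + R{\left(37 \right)}}{B{\left(-543,26 \right)} - 143525} = \frac{-335938 + 0}{-543 - 143525} = - \frac{335938}{-144068} = \left(-335938\right) \left(- \frac{1}{144068}\right) = \frac{167969}{72034}$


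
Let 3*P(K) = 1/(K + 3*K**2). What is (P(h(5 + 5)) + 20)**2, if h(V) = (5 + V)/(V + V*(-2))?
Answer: 1597696/3969 ≈ 402.54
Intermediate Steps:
h(V) = -(5 + V)/V (h(V) = (5 + V)/(V - 2*V) = (5 + V)/((-V)) = (5 + V)*(-1/V) = -(5 + V)/V)
P(K) = 1/(3*(K + 3*K**2))
(P(h(5 + 5)) + 20)**2 = (1/(3*(((-5 - (5 + 5))/(5 + 5)))*(1 + 3*((-5 - (5 + 5))/(5 + 5)))) + 20)**2 = (1/(3*(((-5 - 1*10)/10))*(1 + 3*((-5 - 1*10)/10))) + 20)**2 = (1/(3*(((-5 - 10)/10))*(1 + 3*((-5 - 10)/10))) + 20)**2 = (1/(3*(((1/10)*(-15)))*(1 + 3*((1/10)*(-15)))) + 20)**2 = (1/(3*(-3/2)*(1 + 3*(-3/2))) + 20)**2 = ((1/3)*(-2/3)/(1 - 9/2) + 20)**2 = ((1/3)*(-2/3)/(-7/2) + 20)**2 = ((1/3)*(-2/3)*(-2/7) + 20)**2 = (4/63 + 20)**2 = (1264/63)**2 = 1597696/3969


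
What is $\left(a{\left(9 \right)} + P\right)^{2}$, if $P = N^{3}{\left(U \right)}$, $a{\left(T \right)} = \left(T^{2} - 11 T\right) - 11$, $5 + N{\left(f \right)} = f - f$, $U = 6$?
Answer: $23716$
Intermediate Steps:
$N{\left(f \right)} = -5$ ($N{\left(f \right)} = -5 + \left(f - f\right) = -5 + 0 = -5$)
$a{\left(T \right)} = -11 + T^{2} - 11 T$
$P = -125$ ($P = \left(-5\right)^{3} = -125$)
$\left(a{\left(9 \right)} + P\right)^{2} = \left(\left(-11 + 9^{2} - 99\right) - 125\right)^{2} = \left(\left(-11 + 81 - 99\right) - 125\right)^{2} = \left(-29 - 125\right)^{2} = \left(-154\right)^{2} = 23716$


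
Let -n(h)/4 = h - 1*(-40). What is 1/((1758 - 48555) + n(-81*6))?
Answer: -1/45013 ≈ -2.2216e-5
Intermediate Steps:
n(h) = -160 - 4*h (n(h) = -4*(h - 1*(-40)) = -4*(h + 40) = -4*(40 + h) = -160 - 4*h)
1/((1758 - 48555) + n(-81*6)) = 1/((1758 - 48555) + (-160 - (-324)*6)) = 1/(-46797 + (-160 - 4*(-486))) = 1/(-46797 + (-160 + 1944)) = 1/(-46797 + 1784) = 1/(-45013) = -1/45013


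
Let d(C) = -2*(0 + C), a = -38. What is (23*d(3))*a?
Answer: 5244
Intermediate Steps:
d(C) = -2*C
(23*d(3))*a = (23*(-2*3))*(-38) = (23*(-6))*(-38) = -138*(-38) = 5244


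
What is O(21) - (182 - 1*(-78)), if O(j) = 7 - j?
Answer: -274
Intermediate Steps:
O(21) - (182 - 1*(-78)) = (7 - 1*21) - (182 - 1*(-78)) = (7 - 21) - (182 + 78) = -14 - 1*260 = -14 - 260 = -274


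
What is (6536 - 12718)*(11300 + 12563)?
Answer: -147521066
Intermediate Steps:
(6536 - 12718)*(11300 + 12563) = -6182*23863 = -147521066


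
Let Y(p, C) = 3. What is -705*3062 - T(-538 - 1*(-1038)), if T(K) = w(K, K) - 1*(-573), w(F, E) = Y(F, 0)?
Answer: -2159286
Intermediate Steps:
w(F, E) = 3
T(K) = 576 (T(K) = 3 - 1*(-573) = 3 + 573 = 576)
-705*3062 - T(-538 - 1*(-1038)) = -705*3062 - 1*576 = -2158710 - 576 = -2159286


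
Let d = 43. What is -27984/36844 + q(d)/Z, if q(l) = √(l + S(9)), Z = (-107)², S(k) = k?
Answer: -6996/9211 + 2*√13/11449 ≈ -0.75890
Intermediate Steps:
Z = 11449
q(l) = √(9 + l) (q(l) = √(l + 9) = √(9 + l))
-27984/36844 + q(d)/Z = -27984/36844 + √(9 + 43)/11449 = -27984*1/36844 + √52*(1/11449) = -6996/9211 + (2*√13)*(1/11449) = -6996/9211 + 2*√13/11449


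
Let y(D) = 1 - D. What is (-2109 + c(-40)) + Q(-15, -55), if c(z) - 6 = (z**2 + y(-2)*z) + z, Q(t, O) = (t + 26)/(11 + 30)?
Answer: -27172/41 ≈ -662.73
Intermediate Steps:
Q(t, O) = 26/41 + t/41 (Q(t, O) = (26 + t)/41 = (26 + t)*(1/41) = 26/41 + t/41)
c(z) = 6 + z**2 + 4*z (c(z) = 6 + ((z**2 + (1 - 1*(-2))*z) + z) = 6 + ((z**2 + (1 + 2)*z) + z) = 6 + ((z**2 + 3*z) + z) = 6 + (z**2 + 4*z) = 6 + z**2 + 4*z)
(-2109 + c(-40)) + Q(-15, -55) = (-2109 + (6 + (-40)**2 + 4*(-40))) + (26/41 + (1/41)*(-15)) = (-2109 + (6 + 1600 - 160)) + (26/41 - 15/41) = (-2109 + 1446) + 11/41 = -663 + 11/41 = -27172/41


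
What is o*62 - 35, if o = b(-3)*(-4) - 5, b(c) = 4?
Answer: -1337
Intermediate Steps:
o = -21 (o = 4*(-4) - 5 = -16 - 5 = -21)
o*62 - 35 = -21*62 - 35 = -1302 - 35 = -1337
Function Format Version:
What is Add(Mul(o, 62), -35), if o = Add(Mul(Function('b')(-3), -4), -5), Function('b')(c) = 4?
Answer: -1337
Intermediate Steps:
o = -21 (o = Add(Mul(4, -4), -5) = Add(-16, -5) = -21)
Add(Mul(o, 62), -35) = Add(Mul(-21, 62), -35) = Add(-1302, -35) = -1337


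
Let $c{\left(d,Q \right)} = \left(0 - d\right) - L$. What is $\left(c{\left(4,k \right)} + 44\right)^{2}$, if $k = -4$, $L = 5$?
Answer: $1225$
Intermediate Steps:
$c{\left(d,Q \right)} = -5 - d$ ($c{\left(d,Q \right)} = \left(0 - d\right) - 5 = - d - 5 = -5 - d$)
$\left(c{\left(4,k \right)} + 44\right)^{2} = \left(\left(-5 - 4\right) + 44\right)^{2} = \left(-9 + 44\right)^{2} = 35^{2} = 1225$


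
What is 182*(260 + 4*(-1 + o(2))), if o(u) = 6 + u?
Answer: 52416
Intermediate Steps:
182*(260 + 4*(-1 + o(2))) = 182*(260 + 4*(-1 + (6 + 2))) = 182*(260 + 4*(-1 + 8)) = 182*(260 + 4*7) = 182*(260 + 28) = 182*288 = 52416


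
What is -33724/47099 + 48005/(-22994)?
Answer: -3036437151/1082994406 ≈ -2.8037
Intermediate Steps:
-33724/47099 + 48005/(-22994) = -33724*1/47099 + 48005*(-1/22994) = -33724/47099 - 48005/22994 = -3036437151/1082994406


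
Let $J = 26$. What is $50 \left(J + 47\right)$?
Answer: $3650$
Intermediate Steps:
$50 \left(J + 47\right) = 50 \left(26 + 47\right) = 50 \cdot 73 = 3650$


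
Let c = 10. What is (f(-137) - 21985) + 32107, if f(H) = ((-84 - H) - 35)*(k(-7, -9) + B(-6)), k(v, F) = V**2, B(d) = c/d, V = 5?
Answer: 10542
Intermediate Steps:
B(d) = 10/d
k(v, F) = 25 (k(v, F) = 5**2 = 25)
f(H) = -8330/3 - 70*H/3 (f(H) = ((-84 - H) - 35)*(25 + 10/(-6)) = (-119 - H)*(25 + 10*(-1/6)) = (-119 - H)*(25 - 5/3) = (-119 - H)*(70/3) = -8330/3 - 70*H/3)
(f(-137) - 21985) + 32107 = ((-8330/3 - 70/3*(-137)) - 21985) + 32107 = ((-8330/3 + 9590/3) - 21985) + 32107 = (420 - 21985) + 32107 = -21565 + 32107 = 10542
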